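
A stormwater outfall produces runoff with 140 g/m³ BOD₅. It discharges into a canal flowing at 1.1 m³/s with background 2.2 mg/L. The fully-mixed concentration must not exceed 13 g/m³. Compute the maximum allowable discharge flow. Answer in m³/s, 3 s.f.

0.0935 m³/s

Mass balance at complete mixing: C_std·(Q_w + Q_r) = Q_w·C_e + Q_r·C_b.
Rearranging, Q_w = Q_r·(C_std − C_b)/(C_e − C_std) = 1.1·(13 − 2.2) / (140 − 13) = 0.09354 m³/s.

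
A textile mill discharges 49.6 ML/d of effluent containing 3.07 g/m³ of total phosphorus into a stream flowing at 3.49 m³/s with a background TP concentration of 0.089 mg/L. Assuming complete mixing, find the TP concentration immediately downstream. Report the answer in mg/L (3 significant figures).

0.510 mg/L

49.6 ML/d = 0.5741 m³/s.
By mass balance at complete mixing, C = (0.5741·3.07 + 3.49·0.089) / (0.5741 + 3.49) = 2.073/4.064 = 0.5101 mg/L.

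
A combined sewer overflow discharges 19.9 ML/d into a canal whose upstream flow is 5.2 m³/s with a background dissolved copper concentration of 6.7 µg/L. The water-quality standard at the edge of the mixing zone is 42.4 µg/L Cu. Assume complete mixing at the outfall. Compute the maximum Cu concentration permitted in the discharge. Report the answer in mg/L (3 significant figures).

19.9 ML/d = 0.2303 m³/s.
6.7 µg/L = 0.0067 mg/L.
42.4 µg/L = 0.0424 mg/L.
Mass balance: 0.0424·5.43 = 0.2303·Cₑ + 5.2·0.0067.
Cₑ = (0.2302 − 0.03484) / 0.2303 = 0.8484 mg/L.

0.848 mg/L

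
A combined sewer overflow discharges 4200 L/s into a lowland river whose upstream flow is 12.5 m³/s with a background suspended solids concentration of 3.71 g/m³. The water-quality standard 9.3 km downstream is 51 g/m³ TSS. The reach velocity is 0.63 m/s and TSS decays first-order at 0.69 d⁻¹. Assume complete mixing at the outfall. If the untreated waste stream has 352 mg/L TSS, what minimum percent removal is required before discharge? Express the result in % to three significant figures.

4200 L/s = 4.2 m³/s.
Travel time to the compliance point: t = 9300/0.63 = 1.476e+04 s = 0.1709 d; decay factor exp(−0.69·0.1709) = 0.8888.
So the concentration just after mixing may be at most 51/0.8888 = 57.38 mg/L.
Mass balance: 57.38·16.7 = 4.2·Cₑ + 12.5·3.71.
Cₑ = (958.3 − 46.38) / 4.2 = 217.1 mg/L.
Required removal = 1 − 217.1/352 = 38.32 %.

38.3 %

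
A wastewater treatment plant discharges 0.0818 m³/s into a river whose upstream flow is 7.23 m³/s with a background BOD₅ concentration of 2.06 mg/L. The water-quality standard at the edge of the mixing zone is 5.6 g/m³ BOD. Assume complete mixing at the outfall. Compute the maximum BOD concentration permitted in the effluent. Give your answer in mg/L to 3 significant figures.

Mass balance: 5.6·7.312 = 0.0818·Cₑ + 7.23·2.06.
Cₑ = (40.95 − 14.89) / 0.0818 = 318.5 mg/L.

318 mg/L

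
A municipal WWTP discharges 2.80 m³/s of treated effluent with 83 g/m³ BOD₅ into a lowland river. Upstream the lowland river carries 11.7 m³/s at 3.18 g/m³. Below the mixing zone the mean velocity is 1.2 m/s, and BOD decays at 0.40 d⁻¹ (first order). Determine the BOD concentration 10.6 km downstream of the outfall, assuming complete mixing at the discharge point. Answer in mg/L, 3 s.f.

17.8 mg/L

After complete mixing, C₀ = (2.8·83 + 11.7·3.18) / 14.5 = 18.59 mg/L.
Travel time t = 1.06e+04 m / 1.2 m/s = 8833 s = 0.1022 d.
C = 18.59·exp(−0.40·0.1022) = 18.59·0.9599 = 17.85 mg/L.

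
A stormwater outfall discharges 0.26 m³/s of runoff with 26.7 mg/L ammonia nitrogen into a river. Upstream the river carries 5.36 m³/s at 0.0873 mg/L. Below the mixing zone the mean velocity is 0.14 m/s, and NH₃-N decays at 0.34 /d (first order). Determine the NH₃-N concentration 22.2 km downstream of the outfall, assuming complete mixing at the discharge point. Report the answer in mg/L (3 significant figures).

After complete mixing, C₀ = (0.26·26.7 + 5.36·0.0873) / 5.62 = 1.318 mg/L.
Travel time t = 2.22e+04 m / 0.14 m/s = 1.586e+05 s = 1.835 d.
C = 1.318·exp(−0.34·1.835) = 1.318·0.5358 = 0.7064 mg/L.

0.706 mg/L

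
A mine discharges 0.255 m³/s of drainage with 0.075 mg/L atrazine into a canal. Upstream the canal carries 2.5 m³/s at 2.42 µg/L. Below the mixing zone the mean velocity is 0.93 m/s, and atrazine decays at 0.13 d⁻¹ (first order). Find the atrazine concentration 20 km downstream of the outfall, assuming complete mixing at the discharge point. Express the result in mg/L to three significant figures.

0.00885 mg/L

2.42 µg/L = 0.00242 mg/L.
After complete mixing, C₀ = (0.255·0.075 + 2.5·0.00242) / 2.755 = 0.009138 mg/L.
Travel time t = 2e+04 m / 0.93 m/s = 2.151e+04 s = 0.2489 d.
C = 0.009138·exp(−0.13·0.2489) = 0.009138·0.9682 = 0.008847 mg/L.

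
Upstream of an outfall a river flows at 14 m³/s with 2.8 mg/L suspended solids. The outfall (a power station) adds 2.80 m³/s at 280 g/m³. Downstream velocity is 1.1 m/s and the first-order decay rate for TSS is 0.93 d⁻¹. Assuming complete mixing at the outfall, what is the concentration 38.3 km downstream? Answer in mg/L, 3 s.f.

After complete mixing, C₀ = (2.8·280 + 14·2.8) / 16.8 = 49 mg/L.
Travel time t = 3.83e+04 m / 1.1 m/s = 3.482e+04 s = 0.403 d.
C = 49·exp(−0.93·0.403) = 49·0.6874 = 33.68 mg/L.

33.7 mg/L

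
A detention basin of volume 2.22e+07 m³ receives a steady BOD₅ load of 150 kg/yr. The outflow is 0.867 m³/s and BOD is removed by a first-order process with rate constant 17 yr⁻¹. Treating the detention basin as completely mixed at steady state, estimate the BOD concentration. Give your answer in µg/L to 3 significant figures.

0.371 µg/L

Outflow Q = 0.867 m³/s × 3.156e+07 s/yr = 2.736e+07 m³/yr.
Steady-state CSTR mass balance: W = Q·C + k·V·C, so C = W/(Q + kV).
Q + kV = 2.736e+07 + 17·2.22e+07 = 4.048e+08 m³/yr.
C = 150/4.048e+08 = 3.706e-07 kg/m³ = 0.0003706 mg/L = 0.3706 µg/L.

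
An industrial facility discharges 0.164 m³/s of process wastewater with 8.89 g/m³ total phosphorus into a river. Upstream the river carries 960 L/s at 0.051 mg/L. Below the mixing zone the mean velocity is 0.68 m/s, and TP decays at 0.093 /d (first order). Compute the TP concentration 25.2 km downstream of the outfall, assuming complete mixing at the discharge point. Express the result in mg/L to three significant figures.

960 L/s = 0.96 m³/s.
After complete mixing, C₀ = (0.164·8.89 + 0.96·0.051) / 1.124 = 1.341 mg/L.
Travel time t = 2.52e+04 m / 0.68 m/s = 3.706e+04 s = 0.4289 d.
C = 1.341·exp(−0.093·0.4289) = 1.341·0.9609 = 1.288 mg/L.

1.29 mg/L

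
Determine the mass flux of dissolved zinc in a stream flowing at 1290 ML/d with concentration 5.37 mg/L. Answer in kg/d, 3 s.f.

6930 kg/d

1290 ML/d = 14.93 m³/s.
Mass flux = Q·C = 14.93 m³/s × 5.37 g/m³ = 80.18 g/s.
= 80.18 g/s × 86.4 = 6927 kg/d.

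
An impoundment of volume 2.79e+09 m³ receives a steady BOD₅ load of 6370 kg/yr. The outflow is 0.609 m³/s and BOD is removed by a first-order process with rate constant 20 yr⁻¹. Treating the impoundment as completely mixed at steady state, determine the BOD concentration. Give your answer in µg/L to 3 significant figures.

Outflow Q = 0.609 m³/s × 3.156e+07 s/yr = 1.922e+07 m³/yr.
Steady-state CSTR mass balance: W = Q·C + k·V·C, so C = W/(Q + kV).
Q + kV = 1.922e+07 + 20·2.79e+09 = 5.582e+10 m³/yr.
C = 6370/5.582e+10 = 1.141e-07 kg/m³ = 0.0001141 mg/L = 0.1141 µg/L.

0.114 µg/L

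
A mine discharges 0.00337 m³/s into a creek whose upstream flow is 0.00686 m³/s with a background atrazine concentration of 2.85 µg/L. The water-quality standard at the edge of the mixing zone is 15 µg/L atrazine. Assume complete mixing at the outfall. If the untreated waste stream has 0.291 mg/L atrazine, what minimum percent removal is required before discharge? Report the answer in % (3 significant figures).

86.3 %

2.85 µg/L = 0.00285 mg/L.
15 µg/L = 0.015 mg/L.
Mass balance: 0.015·0.01023 = 0.00337·Cₑ + 0.00686·0.00285.
Cₑ = (0.0001534 − 1.955e-05) / 0.00337 = 0.03973 mg/L.
Required removal = 1 − 0.03973/0.291 = 86.35 %.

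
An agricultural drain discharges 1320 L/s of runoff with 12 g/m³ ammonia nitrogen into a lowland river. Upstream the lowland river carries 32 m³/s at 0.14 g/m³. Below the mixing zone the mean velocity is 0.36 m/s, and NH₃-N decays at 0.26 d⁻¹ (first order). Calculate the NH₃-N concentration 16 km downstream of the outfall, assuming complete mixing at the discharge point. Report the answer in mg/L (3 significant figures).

1320 L/s = 1.32 m³/s.
After complete mixing, C₀ = (1.32·12 + 32·0.14) / 33.32 = 0.6098 mg/L.
Travel time t = 1.6e+04 m / 0.36 m/s = 4.444e+04 s = 0.5144 d.
C = 0.6098·exp(−0.26·0.5144) = 0.6098·0.8748 = 0.5335 mg/L.

0.533 mg/L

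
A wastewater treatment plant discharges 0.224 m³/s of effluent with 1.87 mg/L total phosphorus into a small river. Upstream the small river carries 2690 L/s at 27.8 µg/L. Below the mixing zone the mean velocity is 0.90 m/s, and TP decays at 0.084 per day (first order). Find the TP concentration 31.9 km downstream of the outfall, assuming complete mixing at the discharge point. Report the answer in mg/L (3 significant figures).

0.164 mg/L

2690 L/s = 2.69 m³/s.
27.8 µg/L = 0.0278 mg/L.
After complete mixing, C₀ = (0.224·1.87 + 2.69·0.0278) / 2.914 = 0.1694 mg/L.
Travel time t = 3.19e+04 m / 0.90 m/s = 3.544e+04 s = 0.4102 d.
C = 0.1694·exp(−0.084·0.4102) = 0.1694·0.9661 = 0.1637 mg/L.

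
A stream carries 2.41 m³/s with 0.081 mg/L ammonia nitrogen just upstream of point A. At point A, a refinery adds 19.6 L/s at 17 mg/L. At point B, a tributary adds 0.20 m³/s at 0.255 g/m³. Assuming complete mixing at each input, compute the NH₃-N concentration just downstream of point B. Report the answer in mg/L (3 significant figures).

0.220 mg/L

19.6 L/s = 0.0196 m³/s.
After input A: C = (2.41·0.081 + 0.0196·17) / 2.43 = 0.2175 mg/L.
After input B: C = (2.43·0.2175 + 0.2·0.255) / 2.63 = 0.2203 mg/L.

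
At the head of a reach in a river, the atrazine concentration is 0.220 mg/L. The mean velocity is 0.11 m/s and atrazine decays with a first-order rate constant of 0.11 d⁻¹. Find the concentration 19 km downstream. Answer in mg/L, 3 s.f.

Travel time t = 19 km / 0.11 m/s = 1.9e+04/0.11 = 1.727e+05 s = 1.999 d.
First-order decay: C = 0.220·exp(−0.11·1.999) = 0.220·0.8026 = 0.1766 mg/L.

0.177 mg/L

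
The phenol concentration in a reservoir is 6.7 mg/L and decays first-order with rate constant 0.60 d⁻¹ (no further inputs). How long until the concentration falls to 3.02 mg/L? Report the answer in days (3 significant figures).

t = ln(C₀/C)/k = ln(6.7/3.02)/0.60 = 0.7969/0.60 = 1.328 d.

1.33 d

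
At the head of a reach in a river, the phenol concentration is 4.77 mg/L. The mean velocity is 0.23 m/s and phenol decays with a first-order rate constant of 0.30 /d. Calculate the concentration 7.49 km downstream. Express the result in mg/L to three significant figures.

Travel time t = 7.49 km / 0.23 m/s = 7490/0.23 = 3.257e+04 s = 0.3769 d.
First-order decay: C = 4.77·exp(−0.30·0.3769) = 4.77·0.8931 = 4.26 mg/L.

4.26 mg/L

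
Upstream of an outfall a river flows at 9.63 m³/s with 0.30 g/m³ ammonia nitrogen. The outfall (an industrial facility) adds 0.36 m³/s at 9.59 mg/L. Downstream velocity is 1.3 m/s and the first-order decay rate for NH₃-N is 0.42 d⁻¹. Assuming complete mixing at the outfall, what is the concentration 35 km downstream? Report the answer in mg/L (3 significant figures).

0.557 mg/L

After complete mixing, C₀ = (0.36·9.59 + 9.63·0.3) / 9.99 = 0.6348 mg/L.
Travel time t = 3.5e+04 m / 1.3 m/s = 2.692e+04 s = 0.3116 d.
C = 0.6348·exp(−0.42·0.3116) = 0.6348·0.8773 = 0.5569 mg/L.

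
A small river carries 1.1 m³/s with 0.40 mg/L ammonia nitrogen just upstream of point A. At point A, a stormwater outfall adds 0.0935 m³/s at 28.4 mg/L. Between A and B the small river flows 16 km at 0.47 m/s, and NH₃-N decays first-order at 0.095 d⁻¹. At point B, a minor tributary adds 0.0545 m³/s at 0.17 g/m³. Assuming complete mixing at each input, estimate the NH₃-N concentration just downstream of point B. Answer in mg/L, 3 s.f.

2.40 mg/L

After input A: C = (1.1·0.4 + 0.0935·28.4) / 1.194 = 2.594 mg/L.
Over the 16 km reach to input B (t = 3.404e+04 s = 0.394 d), decay gives C = 2.594·exp(−0.095·0.394) = 2.498 mg/L.
After input B: C = (1.194·2.498 + 0.0545·0.17) / 1.248 = 2.397 mg/L.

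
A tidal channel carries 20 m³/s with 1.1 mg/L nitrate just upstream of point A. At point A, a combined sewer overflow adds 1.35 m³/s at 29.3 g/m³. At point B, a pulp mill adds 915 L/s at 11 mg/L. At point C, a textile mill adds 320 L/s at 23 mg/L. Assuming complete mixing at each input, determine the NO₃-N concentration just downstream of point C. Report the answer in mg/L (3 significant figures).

3.50 mg/L

After input A: C = (20·1.1 + 1.35·29.3) / 21.35 = 2.883 mg/L.
915 L/s = 0.915 m³/s.
After input B: C = (21.35·2.883 + 0.915·11) / 22.27 = 3.217 mg/L.
320 L/s = 0.32 m³/s.
After input C: C = (22.27·3.217 + 0.32·23) / 22.59 = 3.497 mg/L.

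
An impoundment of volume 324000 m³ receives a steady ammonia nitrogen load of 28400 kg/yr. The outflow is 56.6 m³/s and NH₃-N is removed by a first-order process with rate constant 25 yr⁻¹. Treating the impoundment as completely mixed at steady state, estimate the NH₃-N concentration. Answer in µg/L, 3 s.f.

Outflow Q = 56.6 m³/s × 3.156e+07 s/yr = 1.786e+09 m³/yr.
Steady-state CSTR mass balance: W = Q·C + k·V·C, so C = W/(Q + kV).
Q + kV = 1.786e+09 + 25·324000 = 1.794e+09 m³/yr.
C = 28400/1.794e+09 = 1.583e-05 kg/m³ = 0.01583 mg/L = 15.83 µg/L.

15.8 µg/L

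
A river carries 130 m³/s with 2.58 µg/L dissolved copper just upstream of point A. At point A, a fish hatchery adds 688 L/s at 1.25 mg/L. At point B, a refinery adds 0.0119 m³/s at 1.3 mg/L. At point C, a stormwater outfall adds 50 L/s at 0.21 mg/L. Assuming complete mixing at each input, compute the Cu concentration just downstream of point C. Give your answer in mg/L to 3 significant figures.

0.00934 mg/L

2.58 µg/L = 0.00258 mg/L.
688 L/s = 0.688 m³/s.
After input A: C = (130·0.00258 + 0.688·1.25) / 130.7 = 0.009147 mg/L.
After input B: C = (130.7·0.009147 + 0.0119·1.3) / 130.7 = 0.009265 mg/L.
50 L/s = 0.05 m³/s.
After input C: C = (130.7·0.009265 + 0.05·0.21) / 130.7 = 0.009341 mg/L.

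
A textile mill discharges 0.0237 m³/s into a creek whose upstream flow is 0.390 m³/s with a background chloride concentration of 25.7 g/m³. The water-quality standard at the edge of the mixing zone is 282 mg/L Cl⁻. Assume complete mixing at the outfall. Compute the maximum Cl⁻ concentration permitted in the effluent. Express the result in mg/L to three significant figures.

Mass balance: 282·0.4137 = 0.0237·Cₑ + 0.39·25.7.
Cₑ = (116.7 − 10.02) / 0.0237 = 4500 mg/L.

4500 mg/L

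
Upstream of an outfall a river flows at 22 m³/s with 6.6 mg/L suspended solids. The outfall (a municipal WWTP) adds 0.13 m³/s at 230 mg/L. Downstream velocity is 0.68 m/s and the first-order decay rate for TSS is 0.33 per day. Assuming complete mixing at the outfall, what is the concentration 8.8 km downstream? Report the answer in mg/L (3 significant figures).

After complete mixing, C₀ = (0.13·230 + 22·6.6) / 22.13 = 7.912 mg/L.
Travel time t = 8800 m / 0.68 m/s = 1.294e+04 s = 0.1498 d.
C = 7.912·exp(−0.33·0.1498) = 7.912·0.9518 = 7.531 mg/L.

7.53 mg/L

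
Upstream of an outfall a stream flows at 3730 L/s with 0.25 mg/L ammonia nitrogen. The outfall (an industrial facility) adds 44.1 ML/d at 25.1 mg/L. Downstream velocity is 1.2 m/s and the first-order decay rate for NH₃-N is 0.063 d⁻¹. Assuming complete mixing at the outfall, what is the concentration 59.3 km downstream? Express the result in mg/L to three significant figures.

44.1 ML/d = 0.5104 m³/s.
3730 L/s = 3.73 m³/s.
After complete mixing, C₀ = (0.5104·25.1 + 3.73·0.25) / 4.24 = 3.241 mg/L.
Travel time t = 5.93e+04 m / 1.2 m/s = 4.942e+04 s = 0.572 d.
C = 3.241·exp(−0.063·0.572) = 3.241·0.9646 = 3.126 mg/L.

3.13 mg/L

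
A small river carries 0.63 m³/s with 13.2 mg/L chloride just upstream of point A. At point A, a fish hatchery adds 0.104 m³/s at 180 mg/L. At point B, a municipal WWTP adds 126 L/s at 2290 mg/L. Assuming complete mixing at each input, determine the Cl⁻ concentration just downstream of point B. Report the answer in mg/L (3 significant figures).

After input A: C = (0.63·13.2 + 0.104·180) / 0.734 = 36.83 mg/L.
126 L/s = 0.126 m³/s.
After input B: C = (0.734·36.83 + 0.126·2290) / 0.86 = 366.9 mg/L.

367 mg/L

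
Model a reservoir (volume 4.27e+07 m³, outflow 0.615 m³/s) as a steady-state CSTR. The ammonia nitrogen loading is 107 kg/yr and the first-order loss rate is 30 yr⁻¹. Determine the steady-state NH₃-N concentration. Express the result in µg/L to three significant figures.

Outflow Q = 0.615 m³/s × 3.156e+07 s/yr = 1.941e+07 m³/yr.
Steady-state CSTR mass balance: W = Q·C + k·V·C, so C = W/(Q + kV).
Q + kV = 1.941e+07 + 30·4.27e+07 = 1.3e+09 m³/yr.
C = 107/1.3e+09 = 8.228e-08 kg/m³ = 8.228e-05 mg/L = 0.08228 µg/L.

0.0823 µg/L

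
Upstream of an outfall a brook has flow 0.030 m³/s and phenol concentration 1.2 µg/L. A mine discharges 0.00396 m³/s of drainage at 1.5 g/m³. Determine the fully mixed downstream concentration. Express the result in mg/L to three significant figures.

1.2 µg/L = 0.0012 mg/L.
Conservation of mass across the mixing zone: C = (0.00396·1.5 + 0.03·0.0012) / (0.00396 + 0.03) = 0.005976/0.03396 = 0.176 mg/L.

0.176 mg/L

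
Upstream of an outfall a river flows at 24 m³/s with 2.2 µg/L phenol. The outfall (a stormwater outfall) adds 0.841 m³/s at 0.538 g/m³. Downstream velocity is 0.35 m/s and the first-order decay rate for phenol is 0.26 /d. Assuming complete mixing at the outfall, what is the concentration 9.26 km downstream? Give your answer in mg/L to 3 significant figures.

2.2 µg/L = 0.0022 mg/L.
After complete mixing, C₀ = (0.841·0.538 + 24·0.0022) / 24.84 = 0.02034 mg/L.
Travel time t = 9260 m / 0.35 m/s = 2.646e+04 s = 0.3062 d.
C = 0.02034·exp(−0.26·0.3062) = 0.02034·0.9235 = 0.01878 mg/L.

0.0188 mg/L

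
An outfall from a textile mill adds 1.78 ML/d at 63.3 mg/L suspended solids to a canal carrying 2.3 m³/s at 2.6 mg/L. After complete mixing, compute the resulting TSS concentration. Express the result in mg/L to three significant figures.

1.78 ML/d = 0.0206 m³/s.
Conservation of mass across the mixing zone: C = (0.0206·63.3 + 2.3·2.6) / (0.0206 + 2.3) = 7.284/2.321 = 3.139 mg/L.

3.14 mg/L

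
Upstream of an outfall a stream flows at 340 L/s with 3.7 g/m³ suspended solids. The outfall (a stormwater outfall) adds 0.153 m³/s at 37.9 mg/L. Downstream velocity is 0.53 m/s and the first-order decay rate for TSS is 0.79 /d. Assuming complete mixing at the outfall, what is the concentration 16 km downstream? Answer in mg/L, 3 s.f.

10.9 mg/L

340 L/s = 0.34 m³/s.
After complete mixing, C₀ = (0.153·37.9 + 0.34·3.7) / 0.493 = 14.31 mg/L.
Travel time t = 1.6e+04 m / 0.53 m/s = 3.019e+04 s = 0.3494 d.
C = 14.31·exp(−0.79·0.3494) = 14.31·0.7588 = 10.86 mg/L.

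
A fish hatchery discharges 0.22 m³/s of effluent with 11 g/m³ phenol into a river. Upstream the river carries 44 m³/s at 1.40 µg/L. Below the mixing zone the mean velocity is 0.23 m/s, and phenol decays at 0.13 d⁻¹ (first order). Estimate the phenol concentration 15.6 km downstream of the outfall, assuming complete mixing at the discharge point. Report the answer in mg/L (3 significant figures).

1.40 µg/L = 0.0014 mg/L.
After complete mixing, C₀ = (0.22·11 + 44·0.0014) / 44.22 = 0.05612 mg/L.
Travel time t = 1.56e+04 m / 0.23 m/s = 6.783e+04 s = 0.785 d.
C = 0.05612·exp(−0.13·0.785) = 0.05612·0.903 = 0.05067 mg/L.

0.0507 mg/L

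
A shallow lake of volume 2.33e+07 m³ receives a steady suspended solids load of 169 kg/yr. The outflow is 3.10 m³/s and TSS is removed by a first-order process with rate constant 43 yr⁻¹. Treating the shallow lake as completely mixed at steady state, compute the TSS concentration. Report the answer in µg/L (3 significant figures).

0.154 µg/L

Outflow Q = 3.10 m³/s × 3.156e+07 s/yr = 9.783e+07 m³/yr.
Steady-state CSTR mass balance: W = Q·C + k·V·C, so C = W/(Q + kV).
Q + kV = 9.783e+07 + 43·2.33e+07 = 1.1e+09 m³/yr.
C = 169/1.1e+09 = 1.537e-07 kg/m³ = 0.0001537 mg/L = 0.1537 µg/L.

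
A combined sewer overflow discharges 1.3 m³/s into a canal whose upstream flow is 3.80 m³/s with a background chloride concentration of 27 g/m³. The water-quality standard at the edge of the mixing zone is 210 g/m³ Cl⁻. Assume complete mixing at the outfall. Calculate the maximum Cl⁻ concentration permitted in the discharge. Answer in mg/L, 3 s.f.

745 mg/L

Mass balance: 210·5.1 = 1.3·Cₑ + 3.8·27.
Cₑ = (1071 − 102.6) / 1.3 = 744.9 mg/L.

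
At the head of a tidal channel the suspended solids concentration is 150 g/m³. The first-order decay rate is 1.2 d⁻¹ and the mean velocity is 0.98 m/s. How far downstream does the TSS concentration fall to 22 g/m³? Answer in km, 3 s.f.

From C = C₀·e^(−kt), t = ln(C₀/C)/k = ln(150/22)/1.2 = 1.92/1.2 = 1.6 d.
Distance = v·t = 0.98 m/s × 1.382e+05 s = 1.354e+05 m = 135.4 km.

135 km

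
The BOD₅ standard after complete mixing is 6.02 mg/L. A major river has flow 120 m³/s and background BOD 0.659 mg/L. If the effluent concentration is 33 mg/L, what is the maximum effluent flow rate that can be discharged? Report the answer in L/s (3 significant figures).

23800 L/s

Mass balance at complete mixing: C_std·(Q_w + Q_r) = Q_w·C_e + Q_r·C_b.
Rearranging, Q_w = Q_r·(C_std − C_b)/(C_e − C_std) = 120·(6.02 − 0.659) / (33 − 6.02) = 23.84 m³/s.
= 2.384e+04 L/s.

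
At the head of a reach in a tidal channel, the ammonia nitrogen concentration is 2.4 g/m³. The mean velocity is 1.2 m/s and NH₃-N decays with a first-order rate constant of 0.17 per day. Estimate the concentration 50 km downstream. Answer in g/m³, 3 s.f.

2.21 g/m³

Travel time t = 50 km / 1.2 m/s = 5e+04/1.2 = 4.167e+04 s = 0.4823 d.
First-order decay: C = 2.4·exp(−0.17·0.4823) = 2.4·0.9213 = 2.211 g/m³.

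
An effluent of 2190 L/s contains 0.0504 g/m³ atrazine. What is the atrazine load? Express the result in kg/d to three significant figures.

2190 L/s = 2.19 m³/s.
Mass flux = Q·C = 2.19 m³/s × 0.0504 g/m³ = 0.1104 g/s.
= 0.1104 g/s × 86.4 = 9.536 kg/d.

9.54 kg/d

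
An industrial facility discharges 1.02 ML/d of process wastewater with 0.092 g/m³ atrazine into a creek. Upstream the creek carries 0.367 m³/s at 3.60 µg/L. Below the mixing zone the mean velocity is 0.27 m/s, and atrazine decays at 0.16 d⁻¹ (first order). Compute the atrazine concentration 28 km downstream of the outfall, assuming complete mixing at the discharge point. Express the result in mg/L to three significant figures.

1.02 ML/d = 0.01181 m³/s.
3.60 µg/L = 0.0036 mg/L.
After complete mixing, C₀ = (0.01181·0.092 + 0.367·0.0036) / 0.3788 = 0.006355 mg/L.
Travel time t = 2.8e+04 m / 0.27 m/s = 1.037e+05 s = 1.2 d.
C = 0.006355·exp(−0.16·1.2) = 0.006355·0.8253 = 0.005245 mg/L.

0.00524 mg/L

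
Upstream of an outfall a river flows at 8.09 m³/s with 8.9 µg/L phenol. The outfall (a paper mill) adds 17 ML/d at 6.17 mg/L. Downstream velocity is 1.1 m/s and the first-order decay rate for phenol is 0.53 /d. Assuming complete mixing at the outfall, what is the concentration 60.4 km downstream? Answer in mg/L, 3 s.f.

0.111 mg/L

17 ML/d = 0.1968 m³/s.
8.9 µg/L = 0.0089 mg/L.
After complete mixing, C₀ = (0.1968·6.17 + 8.09·0.0089) / 8.287 = 0.1552 mg/L.
Travel time t = 6.04e+04 m / 1.1 m/s = 5.491e+04 s = 0.6355 d.
C = 0.1552·exp(−0.53·0.6355) = 0.1552·0.714 = 0.1108 mg/L.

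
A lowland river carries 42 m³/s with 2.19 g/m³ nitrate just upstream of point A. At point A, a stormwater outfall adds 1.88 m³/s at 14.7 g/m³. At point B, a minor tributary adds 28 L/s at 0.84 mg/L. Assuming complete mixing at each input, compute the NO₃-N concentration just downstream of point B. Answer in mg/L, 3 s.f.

2.72 mg/L

After input A: C = (42·2.19 + 1.88·14.7) / 43.88 = 2.726 mg/L.
28 L/s = 0.028 m³/s.
After input B: C = (43.88·2.726 + 0.028·0.84) / 43.91 = 2.725 mg/L.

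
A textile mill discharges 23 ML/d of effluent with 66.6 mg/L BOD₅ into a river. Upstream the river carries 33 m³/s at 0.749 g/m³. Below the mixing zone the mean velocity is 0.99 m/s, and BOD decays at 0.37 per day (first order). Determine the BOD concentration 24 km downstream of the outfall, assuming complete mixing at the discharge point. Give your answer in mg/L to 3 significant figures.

23 ML/d = 0.2662 m³/s.
After complete mixing, C₀ = (0.2662·66.6 + 33·0.749) / 33.27 = 1.276 mg/L.
Travel time t = 2.4e+04 m / 0.99 m/s = 2.424e+04 s = 0.2806 d.
C = 1.276·exp(−0.37·0.2806) = 1.276·0.9014 = 1.15 mg/L.

1.15 mg/L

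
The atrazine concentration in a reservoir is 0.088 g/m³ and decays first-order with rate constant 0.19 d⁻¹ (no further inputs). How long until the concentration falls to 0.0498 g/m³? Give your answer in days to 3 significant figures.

3.00 d

t = ln(C₀/C)/k = ln(0.088/0.0498)/0.19 = 0.5693/0.19 = 2.996 d.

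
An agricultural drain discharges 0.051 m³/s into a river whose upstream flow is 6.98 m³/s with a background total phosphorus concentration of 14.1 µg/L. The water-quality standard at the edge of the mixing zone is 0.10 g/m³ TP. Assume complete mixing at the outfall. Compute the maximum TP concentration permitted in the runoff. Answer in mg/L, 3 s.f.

14.1 µg/L = 0.0141 mg/L.
Mass balance: 0.1·7.031 = 0.051·Cₑ + 6.98·0.0141.
Cₑ = (0.7031 − 0.09842) / 0.051 = 11.86 mg/L.

11.9 mg/L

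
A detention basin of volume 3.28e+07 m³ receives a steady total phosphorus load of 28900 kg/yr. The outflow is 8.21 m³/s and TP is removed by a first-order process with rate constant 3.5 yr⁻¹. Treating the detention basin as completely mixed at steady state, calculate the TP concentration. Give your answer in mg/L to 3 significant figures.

Outflow Q = 8.21 m³/s × 3.156e+07 s/yr = 2.591e+08 m³/yr.
Steady-state CSTR mass balance: W = Q·C + k·V·C, so C = W/(Q + kV).
Q + kV = 2.591e+08 + 3.5·3.28e+07 = 3.739e+08 m³/yr.
C = 28900/3.739e+08 = 7.73e-05 kg/m³ = 0.0773 mg/L.

0.0773 mg/L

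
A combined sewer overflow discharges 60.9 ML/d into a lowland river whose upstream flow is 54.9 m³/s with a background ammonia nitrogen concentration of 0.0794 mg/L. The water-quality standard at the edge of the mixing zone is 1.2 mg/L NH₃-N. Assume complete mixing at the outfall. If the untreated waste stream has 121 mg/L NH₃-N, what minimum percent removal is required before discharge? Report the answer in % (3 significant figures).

60.9 ML/d = 0.7049 m³/s.
Mass balance: 1.2·55.6 = 0.7049·Cₑ + 54.9·0.0794.
Cₑ = (66.73 − 4.359) / 0.7049 = 88.48 mg/L.
Required removal = 1 − 88.48/121 = 26.88 %.

26.9 %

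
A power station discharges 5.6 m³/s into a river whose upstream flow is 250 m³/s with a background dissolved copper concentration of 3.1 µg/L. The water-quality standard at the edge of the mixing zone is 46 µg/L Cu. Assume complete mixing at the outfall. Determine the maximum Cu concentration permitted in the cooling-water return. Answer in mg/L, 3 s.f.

1.96 mg/L

3.1 µg/L = 0.0031 mg/L.
46 µg/L = 0.046 mg/L.
Mass balance: 0.046·255.6 = 5.6·Cₑ + 250·0.0031.
Cₑ = (11.76 − 0.775) / 5.6 = 1.961 mg/L.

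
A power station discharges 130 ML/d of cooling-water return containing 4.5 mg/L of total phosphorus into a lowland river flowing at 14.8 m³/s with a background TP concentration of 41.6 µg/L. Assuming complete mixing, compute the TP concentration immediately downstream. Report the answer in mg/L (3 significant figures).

0.453 mg/L

130 ML/d = 1.505 m³/s.
41.6 µg/L = 0.0416 mg/L.
Conservation of mass across the mixing zone: C = (1.505·4.5 + 14.8·0.0416) / (1.505 + 14.8) = 7.387/16.3 = 0.453 mg/L.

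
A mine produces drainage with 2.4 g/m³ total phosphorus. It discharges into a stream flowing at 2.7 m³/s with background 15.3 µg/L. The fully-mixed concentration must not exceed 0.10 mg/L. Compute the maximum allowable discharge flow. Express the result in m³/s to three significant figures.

15.3 µg/L = 0.0153 mg/L.
Mass balance at complete mixing: C_std·(Q_w + Q_r) = Q_w·C_e + Q_r·C_b.
Rearranging, Q_w = Q_r·(C_std − C_b)/(C_e − C_std) = 2.7·(0.1 − 0.0153) / (2.4 − 0.1) = 0.09943 m³/s.

0.0994 m³/s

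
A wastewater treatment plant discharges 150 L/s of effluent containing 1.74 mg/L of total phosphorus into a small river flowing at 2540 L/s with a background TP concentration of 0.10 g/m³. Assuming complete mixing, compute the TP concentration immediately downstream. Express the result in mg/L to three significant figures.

0.191 mg/L

150 L/s = 0.15 m³/s.
2540 L/s = 2.54 m³/s.
By mass balance at complete mixing, C = (0.15·1.74 + 2.54·0.1) / (0.15 + 2.54) = 0.515/2.69 = 0.1914 mg/L.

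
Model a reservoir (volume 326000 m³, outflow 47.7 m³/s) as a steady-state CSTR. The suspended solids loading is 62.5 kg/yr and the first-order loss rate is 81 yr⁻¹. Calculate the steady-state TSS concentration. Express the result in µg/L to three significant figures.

Outflow Q = 47.7 m³/s × 3.156e+07 s/yr = 1.505e+09 m³/yr.
Steady-state CSTR mass balance: W = Q·C + k·V·C, so C = W/(Q + kV).
Q + kV = 1.505e+09 + 81·326000 = 1.532e+09 m³/yr.
C = 62.5/1.532e+09 = 4.08e-08 kg/m³ = 4.08e-05 mg/L = 0.0408 µg/L.

0.0408 µg/L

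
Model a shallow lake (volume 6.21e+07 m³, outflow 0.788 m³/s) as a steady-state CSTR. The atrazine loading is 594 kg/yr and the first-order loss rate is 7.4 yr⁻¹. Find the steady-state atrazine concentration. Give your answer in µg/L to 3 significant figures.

1.23 µg/L

Outflow Q = 0.788 m³/s × 3.156e+07 s/yr = 2.487e+07 m³/yr.
Steady-state CSTR mass balance: W = Q·C + k·V·C, so C = W/(Q + kV).
Q + kV = 2.487e+07 + 7.4·6.21e+07 = 4.844e+08 m³/yr.
C = 594/4.844e+08 = 1.226e-06 kg/m³ = 0.001226 mg/L = 1.226 µg/L.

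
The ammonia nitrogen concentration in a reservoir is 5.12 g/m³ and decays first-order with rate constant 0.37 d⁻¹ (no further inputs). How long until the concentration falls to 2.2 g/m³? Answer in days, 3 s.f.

2.28 d

t = ln(C₀/C)/k = ln(5.12/2.2)/0.37 = 0.8447/0.37 = 2.283 d.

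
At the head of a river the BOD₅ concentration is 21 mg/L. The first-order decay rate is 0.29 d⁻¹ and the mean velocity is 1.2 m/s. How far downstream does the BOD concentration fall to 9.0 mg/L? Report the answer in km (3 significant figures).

303 km

From C = C₀·e^(−kt), t = ln(C₀/C)/k = ln(21/9.0)/0.29 = 0.8473/0.29 = 2.922 d.
Distance = v·t = 1.2 m/s × 2.524e+05 s = 3.029e+05 m = 302.9 km.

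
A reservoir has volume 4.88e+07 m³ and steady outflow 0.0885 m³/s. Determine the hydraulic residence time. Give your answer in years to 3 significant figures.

17.5 yr

Q = 0.0885 m³/s × 3.156e+07 s/yr = 2.793e+06 m³/yr.
Hydraulic residence time τ = V/Q = 4.88e+07/2.793e+06 = 17.47 yr.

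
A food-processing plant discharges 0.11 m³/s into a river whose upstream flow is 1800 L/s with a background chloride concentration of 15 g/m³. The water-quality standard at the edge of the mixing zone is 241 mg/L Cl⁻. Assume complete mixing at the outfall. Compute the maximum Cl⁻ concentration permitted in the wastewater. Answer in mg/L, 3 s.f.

1800 L/s = 1.8 m³/s.
Mass balance: 241·1.91 = 0.11·Cₑ + 1.8·15.
Cₑ = (460.3 − 27) / 0.11 = 3939 mg/L.

3940 mg/L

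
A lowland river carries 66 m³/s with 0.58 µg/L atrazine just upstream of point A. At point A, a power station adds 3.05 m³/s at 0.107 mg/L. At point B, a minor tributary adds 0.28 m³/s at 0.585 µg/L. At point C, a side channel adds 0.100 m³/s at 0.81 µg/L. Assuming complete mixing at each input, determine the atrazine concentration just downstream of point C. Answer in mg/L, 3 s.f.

0.58 µg/L = 0.00058 mg/L.
After input A: C = (66·0.00058 + 3.05·0.107) / 69.05 = 0.005281 mg/L.
0.585 µg/L = 0.000585 mg/L.
After input B: C = (69.05·0.005281 + 0.28·0.000585) / 69.33 = 0.005262 mg/L.
0.81 µg/L = 0.00081 mg/L.
After input C: C = (69.33·0.005262 + 0.1·0.00081) / 69.43 = 0.005255 mg/L.

0.00526 mg/L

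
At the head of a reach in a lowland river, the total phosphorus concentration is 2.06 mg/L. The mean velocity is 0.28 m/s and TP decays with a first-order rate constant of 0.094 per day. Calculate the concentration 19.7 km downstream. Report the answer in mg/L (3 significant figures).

Travel time t = 19.7 km / 0.28 m/s = 1.97e+04/0.28 = 7.036e+04 s = 0.8143 d.
First-order decay: C = 2.06·exp(−0.094·0.8143) = 2.06·0.9263 = 1.908 mg/L.

1.91 mg/L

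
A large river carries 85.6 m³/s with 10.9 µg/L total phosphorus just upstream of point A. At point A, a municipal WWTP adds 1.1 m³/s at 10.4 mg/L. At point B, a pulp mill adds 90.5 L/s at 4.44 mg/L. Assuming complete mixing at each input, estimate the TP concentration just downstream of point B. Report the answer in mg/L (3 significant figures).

0.147 mg/L

10.9 µg/L = 0.0109 mg/L.
After input A: C = (85.6·0.0109 + 1.1·10.4) / 86.7 = 0.1427 mg/L.
90.5 L/s = 0.0905 m³/s.
After input B: C = (86.7·0.1427 + 0.0905·4.44) / 86.79 = 0.1472 mg/L.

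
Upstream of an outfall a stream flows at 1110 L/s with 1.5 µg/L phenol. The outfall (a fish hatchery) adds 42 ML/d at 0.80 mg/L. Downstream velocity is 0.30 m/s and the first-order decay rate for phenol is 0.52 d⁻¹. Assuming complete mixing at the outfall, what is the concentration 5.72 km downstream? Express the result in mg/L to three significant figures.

0.218 mg/L

42 ML/d = 0.4861 m³/s.
1110 L/s = 1.11 m³/s.
1.5 µg/L = 0.0015 mg/L.
After complete mixing, C₀ = (0.4861·0.8 + 1.11·0.0015) / 1.596 = 0.2447 mg/L.
Travel time t = 5720 m / 0.30 m/s = 1.907e+04 s = 0.2207 d.
C = 0.2447·exp(−0.52·0.2207) = 0.2447·0.8916 = 0.2182 mg/L.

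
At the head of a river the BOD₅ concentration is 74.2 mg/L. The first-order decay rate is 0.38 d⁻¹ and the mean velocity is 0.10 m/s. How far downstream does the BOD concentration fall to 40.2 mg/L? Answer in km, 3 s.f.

From C = C₀·e^(−kt), t = ln(C₀/C)/k = ln(74.2/40.2)/0.38 = 0.6129/0.38 = 1.613 d.
Distance = v·t = 0.10 m/s × 1.394e+05 s = 1.394e+04 m = 13.94 km.

13.9 km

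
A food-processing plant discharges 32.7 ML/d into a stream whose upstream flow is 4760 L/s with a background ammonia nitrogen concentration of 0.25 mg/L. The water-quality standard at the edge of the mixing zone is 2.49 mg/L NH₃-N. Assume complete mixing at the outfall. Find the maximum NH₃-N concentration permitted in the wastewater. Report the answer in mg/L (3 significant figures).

32.7 ML/d = 0.3785 m³/s.
4760 L/s = 4.76 m³/s.
Mass balance: 2.49·5.138 = 0.3785·Cₑ + 4.76·0.25.
Cₑ = (12.79 − 1.19) / 0.3785 = 30.66 mg/L.

30.7 mg/L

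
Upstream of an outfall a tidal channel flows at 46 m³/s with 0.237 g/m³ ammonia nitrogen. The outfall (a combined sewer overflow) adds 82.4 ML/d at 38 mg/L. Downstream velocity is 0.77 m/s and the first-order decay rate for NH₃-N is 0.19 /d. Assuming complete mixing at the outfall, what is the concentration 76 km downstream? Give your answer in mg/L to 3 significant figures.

82.4 ML/d = 0.9537 m³/s.
After complete mixing, C₀ = (0.9537·38 + 46·0.237) / 46.95 = 1.004 mg/L.
Travel time t = 7.6e+04 m / 0.77 m/s = 9.87e+04 s = 1.142 d.
C = 1.004·exp(−0.19·1.142) = 1.004·0.8049 = 0.8081 mg/L.

0.808 mg/L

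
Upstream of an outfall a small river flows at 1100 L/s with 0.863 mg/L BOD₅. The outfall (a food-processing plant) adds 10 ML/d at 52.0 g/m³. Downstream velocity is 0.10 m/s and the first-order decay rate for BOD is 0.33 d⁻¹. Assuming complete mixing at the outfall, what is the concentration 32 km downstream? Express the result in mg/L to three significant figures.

1.69 mg/L

10 ML/d = 0.1157 m³/s.
1100 L/s = 1.1 m³/s.
After complete mixing, C₀ = (0.1157·52 + 1.1·0.863) / 1.216 = 5.731 mg/L.
Travel time t = 3.2e+04 m / 0.10 m/s = 3.2e+05 s = 3.704 d.
C = 5.731·exp(−0.33·3.704) = 5.731·0.2946 = 1.688 mg/L.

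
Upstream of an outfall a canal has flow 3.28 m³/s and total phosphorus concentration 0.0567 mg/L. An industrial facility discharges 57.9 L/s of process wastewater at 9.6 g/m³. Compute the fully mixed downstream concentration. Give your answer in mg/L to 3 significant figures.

57.9 L/s = 0.0579 m³/s.
By mass balance at complete mixing, C = (0.0579·9.6 + 3.28·0.0567) / (0.0579 + 3.28) = 0.7418/3.338 = 0.2222 mg/L.

0.222 mg/L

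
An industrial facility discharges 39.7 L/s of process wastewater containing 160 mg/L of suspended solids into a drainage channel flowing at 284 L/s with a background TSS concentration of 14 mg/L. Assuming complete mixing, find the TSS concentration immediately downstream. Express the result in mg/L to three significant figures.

31.9 mg/L

39.7 L/s = 0.0397 m³/s.
284 L/s = 0.284 m³/s.
By mass balance at complete mixing, C = (0.0397·160 + 0.284·14) / (0.0397 + 0.284) = 10.33/0.3237 = 31.91 mg/L.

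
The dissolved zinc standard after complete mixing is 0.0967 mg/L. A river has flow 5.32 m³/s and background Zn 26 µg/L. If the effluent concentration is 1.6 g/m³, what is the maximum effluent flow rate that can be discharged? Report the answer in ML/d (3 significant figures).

21.6 ML/d

26 µg/L = 0.026 mg/L.
Mass balance at complete mixing: C_std·(Q_w + Q_r) = Q_w·C_e + Q_r·C_b.
Rearranging, Q_w = Q_r·(C_std − C_b)/(C_e − C_std) = 5.32·(0.0967 − 0.026) / (1.6 − 0.0967) = 0.2502 m³/s.
= 21.62 ML/d.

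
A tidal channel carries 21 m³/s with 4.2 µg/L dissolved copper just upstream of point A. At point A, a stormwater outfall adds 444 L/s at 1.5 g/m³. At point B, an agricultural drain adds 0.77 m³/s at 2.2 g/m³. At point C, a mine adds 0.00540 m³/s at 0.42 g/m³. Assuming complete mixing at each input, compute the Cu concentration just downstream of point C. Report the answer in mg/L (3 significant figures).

0.110 mg/L

4.2 µg/L = 0.0042 mg/L.
444 L/s = 0.444 m³/s.
After input A: C = (21·0.0042 + 0.444·1.5) / 21.44 = 0.03517 mg/L.
After input B: C = (21.44·0.03517 + 0.77·2.2) / 22.21 = 0.1102 mg/L.
After input C: C = (22.21·0.1102 + 0.0054·0.42) / 22.22 = 0.1103 mg/L.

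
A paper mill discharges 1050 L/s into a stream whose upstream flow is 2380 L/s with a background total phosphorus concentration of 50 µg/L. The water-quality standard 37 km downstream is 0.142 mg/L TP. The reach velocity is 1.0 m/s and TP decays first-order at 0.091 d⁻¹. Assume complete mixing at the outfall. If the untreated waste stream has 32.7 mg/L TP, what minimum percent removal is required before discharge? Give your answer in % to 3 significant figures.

98.9 %

1050 L/s = 1.05 m³/s.
2380 L/s = 2.38 m³/s.
50 µg/L = 0.05 mg/L.
Travel time to the compliance point: t = 3.7e+04/1.0 = 3.7e+04 s = 0.4282 d; decay factor exp(−0.091·0.4282) = 0.9618.
So the concentration just after mixing may be at most 0.142/0.9618 = 0.1476 mg/L.
Mass balance: 0.1476·3.43 = 1.05·Cₑ + 2.38·0.05.
Cₑ = (0.5064 − 0.119) / 1.05 = 0.369 mg/L.
Required removal = 1 − 0.369/32.7 = 98.87 %.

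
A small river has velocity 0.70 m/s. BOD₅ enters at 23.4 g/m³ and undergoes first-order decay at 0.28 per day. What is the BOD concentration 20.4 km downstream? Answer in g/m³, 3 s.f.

Travel time t = 20.4 km / 0.70 m/s = 2.04e+04/0.70 = 2.914e+04 s = 0.3373 d.
First-order decay: C = 23.4·exp(−0.28·0.3373) = 23.4·0.9099 = 21.29 g/m³.

21.3 g/m³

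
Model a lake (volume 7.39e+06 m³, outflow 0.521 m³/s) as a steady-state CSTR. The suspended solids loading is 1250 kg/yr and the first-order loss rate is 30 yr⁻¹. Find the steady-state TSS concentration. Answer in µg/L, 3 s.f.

5.25 µg/L

Outflow Q = 0.521 m³/s × 3.156e+07 s/yr = 1.644e+07 m³/yr.
Steady-state CSTR mass balance: W = Q·C + k·V·C, so C = W/(Q + kV).
Q + kV = 1.644e+07 + 30·7.39e+06 = 2.381e+08 m³/yr.
C = 1250/2.381e+08 = 5.249e-06 kg/m³ = 0.005249 mg/L = 5.249 µg/L.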